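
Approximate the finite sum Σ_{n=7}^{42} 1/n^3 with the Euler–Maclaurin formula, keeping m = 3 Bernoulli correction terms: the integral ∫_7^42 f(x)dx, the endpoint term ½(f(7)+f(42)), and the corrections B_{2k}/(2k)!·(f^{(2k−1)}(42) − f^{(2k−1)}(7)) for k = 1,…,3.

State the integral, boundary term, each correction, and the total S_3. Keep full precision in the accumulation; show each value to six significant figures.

S_3 ≈ 0.0114885

∫_7^42 1/x^3 dx evaluates to 0.00992063.
Boundary: ½(f(7) + f(42)) = ½(0.00291545 + 1.34975e-05) = 0.00146447.
So far: 0.0113851.
Correction k=1: B_{2}/2! · (f^{(1)}(42) − f^{(1)}(7)) = 1/12 · (-9.64104e-07 − (-0.00124948)) = 0.000104043.
Partial sum through k=1: 0.0114892.
Correction k=2: B_{4}/4! · (f^{(3)}(42) − f^{(3)}(7)) = −1/720 · (-1.09309e-08 − (-0.000509992)) = -7.08306e-07.
Partial sum through k=2: 0.0114884.
Correction k=3: B_{6}/6! · (f^{(5)}(42) − f^{(5)}(7)) = 1/30240 · (-2.60259e-10 − (-0.000437136)) = 1.44555e-08.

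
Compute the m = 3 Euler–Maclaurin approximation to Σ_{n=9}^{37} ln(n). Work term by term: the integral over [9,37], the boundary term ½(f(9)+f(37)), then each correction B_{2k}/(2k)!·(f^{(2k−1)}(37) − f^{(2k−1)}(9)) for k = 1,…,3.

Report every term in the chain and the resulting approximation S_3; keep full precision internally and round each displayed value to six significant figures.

S_3 ≈ 88.7260

∫_9^37 ln(x) dx evaluates to 85.8289.
Boundary: ½(f(9) + f(37)) = ½(2.19722 + 3.61092) = 2.90407.
Integral + boundary = 88.7330.
k=1: B_{2}/(2)! × [f^{(1)}(37) − f^{(1)}(9)] = 1/12 × (0.0270270 − 0.111111) = -0.00700701.
Running total after k=1: 88.7260.
k=2: B_{4}/(4)! × [f^{(3)}(37) − f^{(3)}(9)] = −1/720 × (3.94843e-05 − 0.00274348) = 3.75556e-06.
Running total after k=2: 88.7260.
k=3: B_{6}/(6)! × [f^{(5)}(37) − f^{(5)}(9)] = 1/30240 × (3.46101e-07 − 0.000406442) = -1.34291e-08.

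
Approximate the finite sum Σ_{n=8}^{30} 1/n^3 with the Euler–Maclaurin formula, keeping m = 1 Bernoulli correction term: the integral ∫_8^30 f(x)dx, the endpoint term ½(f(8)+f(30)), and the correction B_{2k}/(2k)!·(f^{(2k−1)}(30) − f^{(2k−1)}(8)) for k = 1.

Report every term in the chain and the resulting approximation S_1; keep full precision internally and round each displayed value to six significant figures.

The integral term ∫_8^30 1/x^3 dx = 0.00725694.
½[f(8) + f(30)] = ½[0.00195312 + 3.70370e-05] = 0.000995081.
Running total after boundary: 0.00825203.
Correction k=1: B_{2}/2! · (f^{(1)}(30) − f^{(1)}(8)) = 1/12 · (-3.70370e-06 − (-0.000732422)) = 6.07265e-05.

S_1 ≈ 0.00831275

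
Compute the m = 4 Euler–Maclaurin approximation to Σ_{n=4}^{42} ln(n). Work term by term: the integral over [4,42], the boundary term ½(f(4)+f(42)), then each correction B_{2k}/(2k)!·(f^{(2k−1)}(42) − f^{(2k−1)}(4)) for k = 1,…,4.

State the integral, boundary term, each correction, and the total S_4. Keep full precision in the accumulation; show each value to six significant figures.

The integral term ∫_4^42 ln(x) dx = 113.437.
½[f(4) + f(42)] = ½[1.38629 + 3.73767] = 2.56198.
Running total after boundary: 115.999.
Order-1 term: 1/12 · (0.0238095 − 0.250000) = -0.0188492.
Running total after k=1: 115.980.
Order-2 term: −1/720 · (2.69949e-05 − 0.0312500) = 4.33653e-05.
Running total after k=2: 115.980.
Order-3 term: 1/30240 · (1.83639e-07 − 0.0234375) = -7.75044e-07.
Running total after k=3: 115.980.
Order-4 term: −1/1209600 · (3.12311e-09 − 0.0439453) = 3.63304e-08.

S_4 ≈ 115.980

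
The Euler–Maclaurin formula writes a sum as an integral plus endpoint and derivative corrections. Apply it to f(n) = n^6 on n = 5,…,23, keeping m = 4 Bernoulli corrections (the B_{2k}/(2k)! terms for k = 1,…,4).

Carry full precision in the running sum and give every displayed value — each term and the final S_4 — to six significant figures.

The integral term ∫_5^23 x^6 dx = 4.86392e+08.
Endpoint term: (f(5) + f(23))/2 = (15625.0 + 1.48036e+08)/2 = 7.40258e+07.
So far: 5.60418e+08.
Correction k=1: B_{2}/2! · (f^{(1)}(23) − f^{(1)}(5)) = 1/12 · (3.86181e+07 − 18750.0) = 3.21661e+06.
Partial sum through k=1: 5.63635e+08.
Correction k=2: B_{4}/4! · (f^{(3)}(23) − f^{(3)}(5)) = −1/720 · (1.46004e+06 − 15000.0) = -2007.00.
Partial sum through k=2: 5.63633e+08.
Correction k=3: B_{6}/6! · (f^{(5)}(23) − f^{(5)}(5)) = 1/30240 · (16560.0 − 3600.00) = 0.428571.
Partial sum through k=3: 5.63633e+08.
Correction k=4: B_{8}/8! · (f^{(7)}(23) − f^{(7)}(5)) = −1/1209600 · (0.00000 − 0.00000) = 0.00000.

S_4 ≈ 5.63633e+08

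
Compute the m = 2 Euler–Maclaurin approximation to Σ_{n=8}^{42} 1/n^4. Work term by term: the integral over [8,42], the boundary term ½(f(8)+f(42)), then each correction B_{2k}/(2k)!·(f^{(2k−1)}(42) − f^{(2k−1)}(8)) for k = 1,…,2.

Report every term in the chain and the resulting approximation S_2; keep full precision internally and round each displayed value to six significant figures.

∫_8^42 1/x^4 dx evaluates to 0.000646543.
Endpoint term: (f(8) + f(42))/2 = (0.000244141 + 3.21368e-07)/2 = 0.000122231.
Running total after boundary: 0.000768774.
k=1: B_{2}/(2)! × [f^{(1)}(42) − f^{(1)}(8)] = 1/12 × (-3.06065e-08 − (-0.000122070)) = 1.01700e-05.
Partial sum through k=1: 0.000778943.
k=2: B_{4}/(4)! × [f^{(3)}(42) − f^{(3)}(8)] = −1/720 × (-5.20519e-10 − (-5.72205e-05)) = -7.94721e-08.

S_2 ≈ 0.000778864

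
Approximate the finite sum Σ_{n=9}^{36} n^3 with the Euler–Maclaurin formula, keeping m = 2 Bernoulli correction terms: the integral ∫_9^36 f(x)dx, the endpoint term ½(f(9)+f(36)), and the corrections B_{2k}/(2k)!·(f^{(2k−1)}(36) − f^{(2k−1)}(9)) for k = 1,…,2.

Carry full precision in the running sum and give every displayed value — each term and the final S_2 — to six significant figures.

∫_9^36 x^3 dx evaluates to 418264.
½[f(9) + f(36)] = ½[729.000 + 46656.0] = 23692.5.
Running total after boundary: 441956.
Order-1 term: 1/12 · (3888.00 − 243.000) = 303.750.
Partial sum through k=1: 442260.
Order-2 term: −1/720 · (6.00000 − 6.00000) = 0.00000.

S_2 ≈ 442260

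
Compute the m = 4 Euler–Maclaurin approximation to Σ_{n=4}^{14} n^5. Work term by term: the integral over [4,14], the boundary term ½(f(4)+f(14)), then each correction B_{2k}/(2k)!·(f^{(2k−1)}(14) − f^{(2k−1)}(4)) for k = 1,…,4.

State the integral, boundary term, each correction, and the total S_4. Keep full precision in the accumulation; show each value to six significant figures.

The integral term ∫_4^14 x^5 dx = 1.25424e+06.
Endpoint term: (f(4) + f(14))/2 = (1024.00 + 537824)/2 = 269424.
Integral + boundary = 1.52366e+06.
Correction k=1: B_{2}/2! · (f^{(1)}(14) − f^{(1)}(4)) = 1/12 · (192080 − 1280.00) = 15900.0.
Partial sum through k=1: 1.53956e+06.
Correction k=2: B_{4}/4! · (f^{(3)}(14) − f^{(3)}(4)) = −1/720 · (11760.0 − 960.000) = -15.0000.
Partial sum through k=2: 1.53955e+06.
Correction k=3: B_{6}/6! · (f^{(5)}(14) − f^{(5)}(4)) = 1/30240 · (120.000 − 120.000) = 0.00000.
Partial sum through k=3: 1.53955e+06.
Correction k=4: B_{8}/8! · (f^{(7)}(14) − f^{(7)}(4)) = −1/1209600 · (0.00000 − 0.00000) = 0.00000.

S_4 ≈ 1.53955e+06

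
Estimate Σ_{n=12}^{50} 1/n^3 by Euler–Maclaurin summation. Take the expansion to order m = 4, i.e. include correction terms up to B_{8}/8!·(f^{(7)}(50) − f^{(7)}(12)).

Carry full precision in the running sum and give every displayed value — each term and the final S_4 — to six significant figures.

∫_12^50 1/x^3 dx evaluates to 0.00327222.
Boundary: ½(f(12) + f(50)) = ½(0.000578704 + 8.00000e-06) = 0.000293352.
Integral + boundary = 0.00356557.
Order-1 term: 1/12 · (-4.80000e-07 − (-0.000144676)) = 1.20163e-05.
Running total after k=1: 0.00357759.
Order-2 term: −1/720 · (-3.84000e-09 − (-2.00939e-05)) = -2.79028e-08.
Running total after k=2: 0.00357756.
Order-3 term: 1/30240 · (-6.45120e-11 − (-5.86071e-06)) = 1.93805e-10.
Running total after k=3: 0.00357756.
Order-4 term: −1/1209600 · (-1.85795e-12 − (-2.93036e-06)) = -2.42258e-12.

S_4 ≈ 0.00357756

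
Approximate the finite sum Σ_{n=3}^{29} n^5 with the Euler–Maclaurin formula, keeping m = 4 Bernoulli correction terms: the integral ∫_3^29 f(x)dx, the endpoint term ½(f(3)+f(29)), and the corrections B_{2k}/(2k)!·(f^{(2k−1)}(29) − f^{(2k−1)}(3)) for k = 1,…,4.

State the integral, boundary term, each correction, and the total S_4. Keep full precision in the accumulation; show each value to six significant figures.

S_4 ≈ 1.09687e+08

∫_3^29 x^5 dx evaluates to 9.91371e+07.
Boundary: ½(f(3) + f(29)) = ½(243.000 + 2.05111e+07) = 1.02557e+07.
So far: 1.09393e+08.
Order-1 term: 1/12 · (3.53640e+06 − 405.000) = 294667.
After k=1: 1.09687e+08.
Order-2 term: −1/720 · (50460.0 − 540.000) = -69.3333.
After k=2: 1.09687e+08.
Order-3 term: 1/30240 · (120.000 − 120.000) = 0.00000.
After k=3: 1.09687e+08.
Order-4 term: −1/1209600 · (0.00000 − 0.00000) = 0.00000.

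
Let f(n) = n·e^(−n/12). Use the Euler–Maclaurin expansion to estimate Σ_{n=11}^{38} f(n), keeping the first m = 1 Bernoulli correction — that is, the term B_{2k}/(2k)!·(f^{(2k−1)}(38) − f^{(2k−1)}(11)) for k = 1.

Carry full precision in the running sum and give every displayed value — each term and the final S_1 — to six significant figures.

S_1 ≈ 88.0617

The integral term ∫_11^38 x·e^(−x/12) dx = 85.0722.
Endpoint term: (f(11) + f(38))/2 = (4.39835 + 1.60147)/2 = 2.99991.
Running total after boundary: 88.0721.
k=1: B_{2}/(2)! × [f^{(1)}(38) − f^{(1)}(11)] = 1/12 × (-0.0913117 − 0.0333208) = -0.0103860.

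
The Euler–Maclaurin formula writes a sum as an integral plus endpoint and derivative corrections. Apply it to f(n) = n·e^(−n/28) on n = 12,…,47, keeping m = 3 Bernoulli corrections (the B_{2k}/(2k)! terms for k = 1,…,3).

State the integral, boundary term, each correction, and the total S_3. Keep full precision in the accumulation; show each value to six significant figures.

S_3 ≈ 345.920

∫_12^47 x·e^(−x/28) dx evaluates to 337.667.
Boundary: ½(f(12) + f(47)) = ½(7.81727 + 8.77210) = 8.29468.
Integral + boundary = 345.962.
Correction k=1: B_{2}/2! · (f^{(1)}(47) − f^{(1)}(12)) = 1/12 · (-0.126649 − 0.372251) = -0.0415750.
Partial sum through k=1: 345.920.
Correction k=2: B_{4}/4! · (f^{(3)}(47) − f^{(3)}(12)) = −1/720 · (0.000314582 − 0.00213664) = 2.53064e-06.
Partial sum through k=2: 345.920.
Correction k=3: B_{6}/6! · (f^{(5)}(47) − f^{(5)}(12)) = 1/30240 · (1.00855e-06 − 4.84500e-06) = -1.26867e-10.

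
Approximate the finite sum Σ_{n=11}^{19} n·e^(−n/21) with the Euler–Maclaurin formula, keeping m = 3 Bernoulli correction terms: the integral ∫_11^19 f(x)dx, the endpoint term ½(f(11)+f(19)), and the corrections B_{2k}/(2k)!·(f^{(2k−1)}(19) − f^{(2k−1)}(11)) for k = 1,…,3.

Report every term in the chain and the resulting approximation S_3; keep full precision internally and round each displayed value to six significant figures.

The integral term ∫_11^19 x·e^(−x/21) dx = 58.1026.
½[f(11) + f(19)] = ½[6.51486 + 7.68813] = 7.10149.
So far: 65.2041.
Order-1 term: 1/12 · (0.0385370 − 0.282029) = -0.0202910.
After k=1: 65.1838.
Order-2 term: −1/720 · (0.00192248 − 0.00332551) = 1.94865e-06.
After k=2: 65.1838.
Order-3 term: 1/30240 · (8.52057e-06 − 1.36315e-05) = -1.69012e-10.

S_3 ≈ 65.1838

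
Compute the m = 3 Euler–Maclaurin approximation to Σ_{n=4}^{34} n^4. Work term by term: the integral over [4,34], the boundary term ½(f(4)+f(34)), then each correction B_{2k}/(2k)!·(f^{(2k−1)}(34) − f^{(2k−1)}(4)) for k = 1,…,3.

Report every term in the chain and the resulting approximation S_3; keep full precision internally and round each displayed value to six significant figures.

S_3 ≈ 9.76826e+06

Integral: ∫_4^34 x^4 dx = 9.08688e+06.
½[f(4) + f(34)] = ½[256.000 + 1.33634e+06] = 668296.
So far: 9.75518e+06.
Order-1 term: 1/12 · (157216 − 256.000) = 13080.0.
Partial sum through k=1: 9.76826e+06.
Order-2 term: −1/720 · (816.000 − 96.0000) = -1.00000.
Partial sum through k=2: 9.76826e+06.
Order-3 term: 1/30240 · (0.00000 − 0.00000) = 0.00000.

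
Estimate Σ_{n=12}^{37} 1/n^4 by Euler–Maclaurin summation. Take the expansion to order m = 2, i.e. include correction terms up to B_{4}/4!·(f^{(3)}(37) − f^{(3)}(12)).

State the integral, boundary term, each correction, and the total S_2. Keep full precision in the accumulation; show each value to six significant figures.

S_2 ≈ 0.000212030

The integral term ∫_12^37 1/x^4 dx = 0.000186321.
Endpoint term: (f(12) + f(37))/2 = (4.82253e-05 + 5.33572e-07)/2 = 2.43794e-05.
Integral + boundary = 0.000210700.
k=1: B_{2}/(2)! × [f^{(1)}(37) − f^{(1)}(12)] = 1/12 × (-5.76835e-08 − (-1.60751e-05)) = 1.33478e-06.
After k=1: 0.000212035.
k=2: B_{4}/(4)! × [f^{(3)}(37) − f^{(3)}(12)] = −1/720 × (-1.26406e-09 − (-3.34898e-06)) = -4.64961e-09.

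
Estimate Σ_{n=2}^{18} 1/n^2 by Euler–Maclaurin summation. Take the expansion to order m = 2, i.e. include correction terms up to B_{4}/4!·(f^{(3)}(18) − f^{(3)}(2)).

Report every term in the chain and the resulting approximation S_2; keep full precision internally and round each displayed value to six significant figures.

∫_2^18 1/x^2 dx evaluates to 0.444444.
½[f(2) + f(18)] = ½[0.250000 + 0.00308642] = 0.126543.
So far: 0.570988.
Order-1 term: 1/12 · (-0.000342936 − (-0.250000)) = 0.0208048.
Running total after k=1: 0.591792.
Order-2 term: −1/720 · (-1.27013e-05 − (-0.750000)) = -0.00104165.

S_2 ≈ 0.590751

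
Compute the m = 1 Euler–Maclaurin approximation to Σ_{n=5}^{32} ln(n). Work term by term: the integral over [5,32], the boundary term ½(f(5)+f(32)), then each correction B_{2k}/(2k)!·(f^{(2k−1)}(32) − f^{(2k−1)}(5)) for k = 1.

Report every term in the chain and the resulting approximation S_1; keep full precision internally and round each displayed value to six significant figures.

∫_5^32 ln(x) dx evaluates to 75.8564.
Endpoint term: (f(5) + f(32))/2 = (1.60944 + 3.46574)/2 = 2.53759.
Integral + boundary = 78.3939.
Order-1 term: 1/12 · (0.0312500 − 0.200000) = -0.0140625.

S_1 ≈ 78.3799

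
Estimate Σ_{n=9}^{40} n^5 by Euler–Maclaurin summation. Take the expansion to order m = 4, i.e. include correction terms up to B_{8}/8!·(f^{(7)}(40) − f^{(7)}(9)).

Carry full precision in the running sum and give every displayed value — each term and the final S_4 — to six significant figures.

S_4 ≈ 7.34871e+08

∫_9^40 x^5 dx evaluates to 6.82578e+08.
Boundary: ½(f(9) + f(40)) = ½(59049.0 + 1.02400e+08) = 5.12295e+07.
So far: 7.33808e+08.
Correction k=1: B_{2}/2! · (f^{(1)}(40) − f^{(1)}(9)) = 1/12 · (1.28000e+07 − 32805.0) = 1.06393e+06.
After k=1: 7.34872e+08.
Correction k=2: B_{4}/4! · (f^{(3)}(40) − f^{(3)}(9)) = −1/720 · (96000.0 − 4860.00) = -126.583.
After k=2: 7.34871e+08.
Correction k=3: B_{6}/6! · (f^{(5)}(40) − f^{(5)}(9)) = 1/30240 · (120.000 − 120.000) = 0.00000.
After k=3: 7.34871e+08.
Correction k=4: B_{8}/8! · (f^{(7)}(40) − f^{(7)}(9)) = −1/1209600 · (0.00000 − 0.00000) = 0.00000.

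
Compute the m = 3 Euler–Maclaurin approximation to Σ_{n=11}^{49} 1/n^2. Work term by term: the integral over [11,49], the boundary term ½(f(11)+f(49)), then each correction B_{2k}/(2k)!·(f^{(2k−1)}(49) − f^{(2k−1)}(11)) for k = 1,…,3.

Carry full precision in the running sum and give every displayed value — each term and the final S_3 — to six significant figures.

Integral: ∫_11^49 1/x^2 dx = 0.0705009.
½[f(11) + f(49)] = ½[0.00826446 + 0.000416493] = 0.00434048.
So far: 0.0748414.
k=1: B_{2}/(2)! × [f^{(1)}(49) − f^{(1)}(11)] = 1/12 × (-1.69997e-05 − (-0.00150263)) = 0.000123802.
Partial sum through k=1: 0.0749652.
k=2: B_{4}/(4)! × [f^{(3)}(49) − f^{(3)}(11)] = −1/720 × (-8.49632e-08 − (-0.000149021)) = -2.06856e-07.
Partial sum through k=2: 0.0749650.
k=3: B_{6}/(6)! × [f^{(5)}(49) − f^{(5)}(11)] = 1/30240 × (-1.06160e-09 − (-3.69474e-05)) = 1.22177e-09.

S_3 ≈ 0.0749650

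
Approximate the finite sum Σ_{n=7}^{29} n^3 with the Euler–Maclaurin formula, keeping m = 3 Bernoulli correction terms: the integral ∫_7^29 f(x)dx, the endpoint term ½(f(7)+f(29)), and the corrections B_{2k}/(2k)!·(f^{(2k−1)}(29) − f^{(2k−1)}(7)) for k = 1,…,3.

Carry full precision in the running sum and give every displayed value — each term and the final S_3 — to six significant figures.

S_3 ≈ 188784

The integral term ∫_7^29 x^3 dx = 176220.
½[f(7) + f(29)] = ½[343.000 + 24389.0] = 12366.0.
Running total after boundary: 188586.
Correction k=1: B_{2}/2! · (f^{(1)}(29) − f^{(1)}(7)) = 1/12 · (2523.00 − 147.000) = 198.000.
Running total after k=1: 188784.
Correction k=2: B_{4}/4! · (f^{(3)}(29) − f^{(3)}(7)) = −1/720 · (6.00000 − 6.00000) = 0.00000.
Running total after k=2: 188784.
Correction k=3: B_{6}/6! · (f^{(5)}(29) − f^{(5)}(7)) = 1/30240 · (0.00000 − 0.00000) = 0.00000.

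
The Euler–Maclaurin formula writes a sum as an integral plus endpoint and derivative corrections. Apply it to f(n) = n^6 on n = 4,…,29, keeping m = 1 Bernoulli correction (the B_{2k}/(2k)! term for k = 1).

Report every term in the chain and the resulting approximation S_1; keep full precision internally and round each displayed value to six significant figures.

The integral term ∫_4^29 x^6 dx = 2.46427e+09.
Boundary: ½(f(4) + f(29)) = ½(4096.00 + 5.94823e+08) = 2.97414e+08.
Integral + boundary = 2.76168e+09.
Order-1 term: 1/12 · (1.23067e+08 − 6144.00) = 1.02551e+07.

S_1 ≈ 2.77193e+09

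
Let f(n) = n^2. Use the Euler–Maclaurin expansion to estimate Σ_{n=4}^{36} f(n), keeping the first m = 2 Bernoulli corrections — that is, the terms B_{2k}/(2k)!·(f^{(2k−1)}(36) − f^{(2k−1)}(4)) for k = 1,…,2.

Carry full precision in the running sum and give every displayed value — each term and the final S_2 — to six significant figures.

S_2 ≈ 16192.0

The integral term ∫_4^36 x^2 dx = 15530.7.
½[f(4) + f(36)] = ½[16.0000 + 1296.00] = 656.000.
Running total after boundary: 16186.7.
Correction k=1: B_{2}/2! · (f^{(1)}(36) − f^{(1)}(4)) = 1/12 · (72.0000 − 8.00000) = 5.33333.
Partial sum through k=1: 16192.0.
Correction k=2: B_{4}/4! · (f^{(3)}(36) − f^{(3)}(4)) = −1/720 · (0.00000 − 0.00000) = 0.00000.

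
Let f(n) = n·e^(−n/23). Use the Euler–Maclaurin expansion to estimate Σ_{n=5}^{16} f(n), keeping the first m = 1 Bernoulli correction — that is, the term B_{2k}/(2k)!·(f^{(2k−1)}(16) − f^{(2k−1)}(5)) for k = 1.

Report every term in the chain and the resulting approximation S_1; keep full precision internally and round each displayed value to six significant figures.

∫_5^16 x·e^(−x/23) dx evaluates to 70.7942.
Boundary: ½(f(5) + f(16)) = ½(4.02308 + 7.97999) = 6.00153.
Running total after boundary: 76.7957.
Correction k=1: B_{2}/2! · (f^{(1)}(16) − f^{(1)}(5)) = 1/12 · (0.151793 − 0.629699) = -0.0398255.

S_1 ≈ 76.7559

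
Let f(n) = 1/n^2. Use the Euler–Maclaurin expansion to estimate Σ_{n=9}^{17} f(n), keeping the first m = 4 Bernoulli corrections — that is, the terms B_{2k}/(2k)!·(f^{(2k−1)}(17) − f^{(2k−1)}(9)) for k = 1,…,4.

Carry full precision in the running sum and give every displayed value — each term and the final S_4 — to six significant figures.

S_4 ≈ 0.0603847

∫_9^17 1/x^2 dx evaluates to 0.0522876.
½[f(9) + f(17)] = ½[0.0123457 + 0.00346021] = 0.00790294.
So far: 0.0601905.
Correction k=1: B_{2}/2! · (f^{(1)}(17) − f^{(1)}(9)) = 1/12 · (-0.000407083 − (-0.00274348)) = 0.000194700.
After k=1: 0.0603852.
Correction k=2: B_{4}/4! · (f^{(3)}(17) − f^{(3)}(9)) = −1/720 · (-1.69031e-05 − (-0.000406442)) = -5.41026e-07.
After k=2: 0.0603847.
Correction k=3: B_{6}/6! · (f^{(5)}(17) − f^{(5)}(9)) = 1/30240 · (-1.75465e-06 − (-0.000150534)) = 4.91996e-09.
After k=3: 0.0603847.
Correction k=4: B_{8}/8! · (f^{(7)}(17) − f^{(7)}(9)) = −1/1209600 · (-3.40001e-07 − (-0.000104073)) = -8.57581e-11.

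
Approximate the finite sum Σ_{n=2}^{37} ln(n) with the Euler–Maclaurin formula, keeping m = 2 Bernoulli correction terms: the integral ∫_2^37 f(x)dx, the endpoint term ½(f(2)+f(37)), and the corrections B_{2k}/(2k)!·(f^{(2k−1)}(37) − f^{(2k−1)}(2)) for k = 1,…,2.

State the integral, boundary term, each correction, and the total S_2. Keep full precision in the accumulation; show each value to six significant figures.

The integral term ∫_2^37 ln(x) dx = 97.2177.
½[f(2) + f(37)] = ½[0.693147 + 3.61092] = 2.15203.
Running total after boundary: 99.3697.
Correction k=1: B_{2}/2! · (f^{(1)}(37) − f^{(1)}(2)) = 1/12 · (0.0270270 − 0.500000) = -0.0394144.
Running total after k=1: 99.3303.
Correction k=2: B_{4}/4! · (f^{(3)}(37) − f^{(3)}(2)) = −1/720 · (3.94843e-05 − 0.250000) = 0.000347167.

S_2 ≈ 99.3306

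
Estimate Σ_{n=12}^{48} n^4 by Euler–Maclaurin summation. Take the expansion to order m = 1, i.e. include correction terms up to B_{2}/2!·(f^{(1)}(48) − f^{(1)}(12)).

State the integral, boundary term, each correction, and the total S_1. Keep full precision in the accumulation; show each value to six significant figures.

The integral term ∫_12^48 x^4 dx = 5.09110e+07.
½[f(12) + f(48)] = ½[20736.0 + 5.30842e+06] = 2.66458e+06.
Integral + boundary = 5.35756e+07.
k=1: B_{2}/(2)! × [f^{(1)}(48) − f^{(1)}(12)] = 1/12 × (442368 − 6912.00) = 36288.0.

S_1 ≈ 5.36119e+07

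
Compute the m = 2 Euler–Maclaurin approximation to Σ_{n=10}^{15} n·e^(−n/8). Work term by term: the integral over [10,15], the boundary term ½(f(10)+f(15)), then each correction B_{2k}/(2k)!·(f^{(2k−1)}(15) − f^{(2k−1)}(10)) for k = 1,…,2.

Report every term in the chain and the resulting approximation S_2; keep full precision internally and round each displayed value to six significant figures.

S_2 ≈ 15.6169

Integral: ∫_10^15 x·e^(−x/8) dx = 13.0394.
½[f(10) + f(15)] = ½[2.86505 + 2.30032] = 2.58269.
Running total after boundary: 15.6221.
Correction k=1: B_{2}/2! · (f^{(1)}(15) − f^{(1)}(10)) = 1/12 · (-0.134186 − (-0.0716262)) = -0.00521328.
Running total after k=1: 15.6168.
Correction k=2: B_{4}/4! · (f^{(3)}(15) − f^{(3)}(10)) = −1/720 · (0.00269569 − 0.00783412) = 7.13670e-06.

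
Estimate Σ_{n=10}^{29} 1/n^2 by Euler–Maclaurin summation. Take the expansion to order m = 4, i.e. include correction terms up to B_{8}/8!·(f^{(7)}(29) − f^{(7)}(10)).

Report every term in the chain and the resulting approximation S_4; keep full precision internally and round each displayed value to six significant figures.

Integral: ∫_10^29 1/x^2 dx = 0.0655172.
Boundary: ½(f(10) + f(29)) = ½(0.0100000 + 0.00118906) = 0.00559453.
So far: 0.0711118.
Order-1 term: 1/12 · (-8.20042e-05 − (-0.00200000)) = 0.000159833.
After k=1: 0.0712716.
Order-2 term: −1/720 · (-1.17010e-06 − (-0.000240000)) = -3.31708e-07.
After k=2: 0.0712713.
Order-3 term: 1/30240 · (-4.17394e-08 − (-7.20000e-05)) = 2.37957e-09.
After k=3: 0.0712713.
Order-4 term: −1/1209600 · (-2.77932e-09 − (-4.03200e-05)) = -3.33310e-11.

S_4 ≈ 0.0712713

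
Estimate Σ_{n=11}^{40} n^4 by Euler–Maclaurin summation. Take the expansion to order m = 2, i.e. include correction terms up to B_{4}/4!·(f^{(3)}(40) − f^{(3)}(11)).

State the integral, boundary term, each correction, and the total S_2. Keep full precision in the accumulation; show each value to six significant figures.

S_2 ≈ 2.17560e+07

The integral term ∫_11^40 x^4 dx = 2.04478e+07.
Boundary: ½(f(11) + f(40)) = ½(14641.0 + 2.56000e+06) = 1.28732e+06.
Running total after boundary: 2.17351e+07.
Correction k=1: B_{2}/2! · (f^{(1)}(40) − f^{(1)}(11)) = 1/12 · (256000 − 5324.00) = 20889.7.
Running total after k=1: 2.17560e+07.
Correction k=2: B_{4}/4! · (f^{(3)}(40) − f^{(3)}(11)) = −1/720 · (960.000 − 264.000) = -0.966667.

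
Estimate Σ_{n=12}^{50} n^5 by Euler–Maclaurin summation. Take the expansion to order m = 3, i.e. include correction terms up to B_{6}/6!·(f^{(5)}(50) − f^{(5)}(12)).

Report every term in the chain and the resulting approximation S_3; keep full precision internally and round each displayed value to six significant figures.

S_3 ≈ 2.76264e+09

The integral term ∫_12^50 x^5 dx = 2.60367e+09.
Boundary: ½(f(12) + f(50)) = ½(248832 + 3.12500e+08) = 1.56374e+08.
So far: 2.76004e+09.
Correction k=1: B_{2}/2! · (f^{(1)}(50) − f^{(1)}(12)) = 1/12 · (3.12500e+07 − 103680) = 2.59553e+06.
Partial sum through k=1: 2.76264e+09.
Correction k=2: B_{4}/4! · (f^{(3)}(50) − f^{(3)}(12)) = −1/720 · (150000 − 8640.00) = -196.333.
Partial sum through k=2: 2.76264e+09.
Correction k=3: B_{6}/6! · (f^{(5)}(50) − f^{(5)}(12)) = 1/30240 · (120.000 − 120.000) = 0.00000.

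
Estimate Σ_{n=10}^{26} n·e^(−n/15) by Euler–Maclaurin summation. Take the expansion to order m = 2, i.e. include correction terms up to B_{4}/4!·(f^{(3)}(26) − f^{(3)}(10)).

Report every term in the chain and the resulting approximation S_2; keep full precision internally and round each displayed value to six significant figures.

Integral: ∫_10^26 x·e^(−x/15) dx = 83.8643.
Endpoint term: (f(10) + f(26))/2 = (5.13417 + 4.59406)/2 = 4.86411.
Integral + boundary = 88.7284.
k=1: B_{2}/(2)! × [f^{(1)}(26) − f^{(1)}(10)] = 1/12 × (-0.129576 − 0.171139) = -0.0250596.
Running total after k=1: 88.7034.
k=2: B_{4}/(4)! × [f^{(3)}(26) − f^{(3)}(10)] = −1/720 × (0.000994724 − 0.00532433) = 6.01334e-06.

S_2 ≈ 88.7034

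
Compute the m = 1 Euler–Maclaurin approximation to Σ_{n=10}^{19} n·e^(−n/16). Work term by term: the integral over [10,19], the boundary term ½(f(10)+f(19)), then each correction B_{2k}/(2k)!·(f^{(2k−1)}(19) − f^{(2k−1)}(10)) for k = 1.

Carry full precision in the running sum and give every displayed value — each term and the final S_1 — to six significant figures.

Integral: ∫_10^19 x·e^(−x/16) dx = 51.8784.
Boundary: ½(f(10) + f(19)) = ½(5.35261 + 5.79467) = 5.57364.
Running total after boundary: 57.4520.
Order-1 term: 1/12 · (-0.0571843 − 0.200723) = -0.0214923.

S_1 ≈ 57.4306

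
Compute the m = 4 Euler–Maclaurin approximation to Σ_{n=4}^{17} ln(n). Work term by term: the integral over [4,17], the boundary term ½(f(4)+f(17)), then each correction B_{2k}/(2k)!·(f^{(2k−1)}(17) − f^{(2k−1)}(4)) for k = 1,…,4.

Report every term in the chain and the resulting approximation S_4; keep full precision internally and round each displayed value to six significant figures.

S_4 ≈ 31.7133

The integral term ∫_4^17 ln(x) dx = 29.6194.
Boundary: ½(f(4) + f(17)) = ½(1.38629 + 2.83321) = 2.10975.
So far: 31.7292.
Order-1 term: 1/12 · (0.0588235 − 0.250000) = -0.0159314.
Running total after k=1: 31.7133.
Order-2 term: −1/720 · (0.000407083 − 0.0312500) = 4.28374e-05.
Running total after k=2: 31.7133.
Order-3 term: 1/30240 · (1.69031e-05 − 0.0234375) = -7.74491e-07.
Running total after k=3: 31.7133.
Order-4 term: −1/1209600 · (1.75465e-06 − 0.0439453) = 3.63290e-08.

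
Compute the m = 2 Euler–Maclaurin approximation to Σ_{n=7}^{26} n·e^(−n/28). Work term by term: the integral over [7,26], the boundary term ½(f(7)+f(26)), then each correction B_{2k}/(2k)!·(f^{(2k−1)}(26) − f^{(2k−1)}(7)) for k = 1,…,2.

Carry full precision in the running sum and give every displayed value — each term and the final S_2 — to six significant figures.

S_2 ≈ 173.623

Integral: ∫_7^26 x·e^(−x/28) dx = 165.807.
Endpoint term: (f(7) + f(26))/2 = (5.45161 + 10.2731)/2 = 7.86233.
Running total after boundary: 173.669.
k=1: B_{2}/(2)! × [f^{(1)}(26) − f^{(1)}(7)] = 1/12 × (0.0282227 − 0.584101) = -0.0463232.
After k=1: 173.623.
k=2: B_{4}/(4)! × [f^{(3)}(26) − f^{(3)}(7)] = −1/720 × (0.00104395 − 0.00273176) = 2.34418e-06.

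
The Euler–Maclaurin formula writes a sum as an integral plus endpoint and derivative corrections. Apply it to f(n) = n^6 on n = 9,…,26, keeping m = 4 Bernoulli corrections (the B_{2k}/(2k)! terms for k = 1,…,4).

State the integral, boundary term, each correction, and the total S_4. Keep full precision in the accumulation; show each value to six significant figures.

∫_9^26 x^6 dx evaluates to 1.14672e+09.
Endpoint term: (f(9) + f(26))/2 = (531441 + 3.08916e+08)/2 = 1.54724e+08.
Running total after boundary: 1.30144e+09.
Order-1 term: 1/12 · (7.12883e+07 − 354294) = 5.91116e+06.
After k=1: 1.30735e+09.
Order-2 term: −1/720 · (2.10912e+06 − 87480.0) = -2807.83.
After k=2: 1.30735e+09.
Order-3 term: 1/30240 · (18720.0 − 6480.00) = 0.404762.
After k=3: 1.30735e+09.
Order-4 term: −1/1209600 · (0.00000 − 0.00000) = 0.00000.

S_4 ≈ 1.30735e+09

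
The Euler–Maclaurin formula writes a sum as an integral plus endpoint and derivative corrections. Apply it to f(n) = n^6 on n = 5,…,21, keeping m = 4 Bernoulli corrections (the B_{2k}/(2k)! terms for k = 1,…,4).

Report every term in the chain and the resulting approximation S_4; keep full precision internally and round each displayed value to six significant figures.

The integral term ∫_5^21 x^6 dx = 2.57287e+08.
½[f(5) + f(21)] = ½[15625.0 + 8.57661e+07] = 4.28909e+07.
Running total after boundary: 3.00178e+08.
Correction k=1: B_{2}/2! · (f^{(1)}(21) − f^{(1)}(5)) = 1/12 · (2.45046e+07 − 18750.0) = 2.04049e+06.
Partial sum through k=1: 3.02219e+08.
Correction k=2: B_{4}/4! · (f^{(3)}(21) − f^{(3)}(5)) = −1/720 · (1.11132e+06 − 15000.0) = -1522.67.
Partial sum through k=2: 3.02217e+08.
Correction k=3: B_{6}/6! · (f^{(5)}(21) − f^{(5)}(5)) = 1/30240 · (15120.0 − 3600.00) = 0.380952.
Partial sum through k=3: 3.02217e+08.
Correction k=4: B_{8}/8! · (f^{(7)}(21) − f^{(7)}(5)) = −1/1209600 · (0.00000 − 0.00000) = 0.00000.

S_4 ≈ 3.02217e+08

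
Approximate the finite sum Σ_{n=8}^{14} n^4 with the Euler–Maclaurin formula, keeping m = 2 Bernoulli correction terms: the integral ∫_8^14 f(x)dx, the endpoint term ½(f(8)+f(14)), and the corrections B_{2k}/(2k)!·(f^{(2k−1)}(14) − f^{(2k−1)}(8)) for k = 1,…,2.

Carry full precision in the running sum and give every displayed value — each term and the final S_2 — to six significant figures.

S_2 ≈ 123011

The integral term ∫_8^14 x^4 dx = 101011.
Endpoint term: (f(8) + f(14))/2 = (4096.00 + 38416.0)/2 = 21256.0.
Integral + boundary = 122267.
Correction k=1: B_{2}/2! · (f^{(1)}(14) − f^{(1)}(8)) = 1/12 · (10976.0 − 2048.00) = 744.000.
Running total after k=1: 123011.
Correction k=2: B_{4}/4! · (f^{(3)}(14) − f^{(3)}(8)) = −1/720 · (336.000 − 192.000) = -0.200000.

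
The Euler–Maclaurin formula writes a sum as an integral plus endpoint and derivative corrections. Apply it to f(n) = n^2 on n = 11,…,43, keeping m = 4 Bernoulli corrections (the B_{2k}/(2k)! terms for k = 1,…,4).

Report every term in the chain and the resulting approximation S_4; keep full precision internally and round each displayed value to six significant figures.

S_4 ≈ 27049.0

∫_11^43 x^2 dx evaluates to 26058.7.
Boundary: ½(f(11) + f(43)) = ½(121.000 + 1849.00) = 985.000.
Running total after boundary: 27043.7.
k=1: B_{2}/(2)! × [f^{(1)}(43) − f^{(1)}(11)] = 1/12 × (86.0000 − 22.0000) = 5.33333.
Partial sum through k=1: 27049.0.
k=2: B_{4}/(4)! × [f^{(3)}(43) − f^{(3)}(11)] = −1/720 × (0.00000 − 0.00000) = 0.00000.
Partial sum through k=2: 27049.0.
k=3: B_{6}/(6)! × [f^{(5)}(43) − f^{(5)}(11)] = 1/30240 × (0.00000 − 0.00000) = 0.00000.
Partial sum through k=3: 27049.0.
k=4: B_{8}/(8)! × [f^{(7)}(43) − f^{(7)}(11)] = −1/1209600 × (0.00000 − 0.00000) = 0.00000.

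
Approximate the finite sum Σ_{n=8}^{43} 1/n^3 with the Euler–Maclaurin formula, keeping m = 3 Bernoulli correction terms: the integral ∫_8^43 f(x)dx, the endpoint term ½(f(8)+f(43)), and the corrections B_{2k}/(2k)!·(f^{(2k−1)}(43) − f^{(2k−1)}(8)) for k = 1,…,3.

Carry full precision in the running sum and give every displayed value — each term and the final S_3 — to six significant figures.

S_3 ≈ 0.00858558

∫_8^43 1/x^3 dx evaluates to 0.00754208.
Boundary: ½(f(8) + f(43)) = ½(0.00195312 + 1.25775e-05) = 0.000982851.
So far: 0.00852493.
Order-1 term: 1/12 · (-8.77501e-07 − (-0.000732422)) = 6.09620e-05.
Running total after k=1: 0.00858590.
Order-2 term: −1/720 · (-9.49162e-09 − (-0.000228882)) = -3.17878e-07.
Running total after k=2: 0.00858558.
Order-3 term: 1/30240 · (-2.15602e-10 − (-0.000150204)) = 4.96705e-09.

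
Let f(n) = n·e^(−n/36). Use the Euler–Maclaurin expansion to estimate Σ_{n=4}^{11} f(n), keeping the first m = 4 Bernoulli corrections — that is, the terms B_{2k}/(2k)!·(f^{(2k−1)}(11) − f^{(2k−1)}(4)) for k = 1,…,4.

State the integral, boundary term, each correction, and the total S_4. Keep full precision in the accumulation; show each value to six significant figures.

Integral: ∫_4^11 x·e^(−x/36) dx = 42.0486.
Boundary: ½(f(4) + f(11)) = ½(3.57936 + 8.10385) = 5.84161.
So far: 47.8902.
Correction k=1: B_{2}/2! · (f^{(1)}(11) − f^{(1)}(4)) = 1/12 · (0.511607 − 0.795413) = -0.0236505.
After k=1: 47.8665.
Correction k=2: B_{4}/4! · (f^{(3)}(11) − f^{(3)}(4)) = −1/720 · (0.00153166 − 0.00199467) = 6.43065e-07.
After k=2: 47.8665.
Correction k=3: B_{6}/6! · (f^{(5)}(11) − f^{(5)}(4)) = 1/30240 · (2.05908e-06 − 2.60463e-06) = -1.80405e-11.
After k=3: 47.8665.
Correction k=4: B_{8}/8! · (f^{(7)}(11) − f^{(7)}(4)) = −1/1209600 · (2.26568e-09 − 2.83191e-09) = 4.68113e-16.

S_4 ≈ 47.8665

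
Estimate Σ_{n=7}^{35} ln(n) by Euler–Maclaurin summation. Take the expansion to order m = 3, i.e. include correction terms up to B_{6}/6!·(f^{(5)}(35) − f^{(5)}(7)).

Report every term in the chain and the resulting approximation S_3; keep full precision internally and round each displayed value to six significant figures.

S_3 ≈ 85.5569

∫_7^35 ln(x) dx evaluates to 82.8158.
Endpoint term: (f(7) + f(35))/2 = (1.94591 + 3.55535)/2 = 2.75063.
So far: 85.5664.
Order-1 term: 1/12 · (0.0285714 − 0.142857) = -0.00952381.
After k=1: 85.5569.
Order-2 term: −1/720 · (4.66472e-05 − 0.00583090) = 8.03369e-06.
After k=2: 85.5569.
Order-3 term: 1/30240 · (4.56952e-07 − 0.00142798) = -4.72063e-08.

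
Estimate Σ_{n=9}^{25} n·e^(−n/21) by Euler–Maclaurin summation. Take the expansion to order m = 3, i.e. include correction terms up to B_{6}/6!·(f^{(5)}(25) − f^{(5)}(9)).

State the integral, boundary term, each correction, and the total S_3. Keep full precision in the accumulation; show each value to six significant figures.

Integral: ∫_9^25 x·e^(−x/21) dx = 116.669.
½[f(9) + f(25)] = ½[5.86295 + 7.60191] = 6.73243.
Integral + boundary = 123.401.
Order-1 term: 1/12 · (-0.0579193 − 0.372251) = -0.0358475.
Partial sum through k=1: 123.365.
Order-2 term: −1/720 · (0.00124770 − 0.00379848) = 3.54275e-06.
Partial sum through k=2: 123.365.
Order-3 term: 1/30240 · (5.95630e-06 − 1.53126e-05) = -3.09401e-10.

S_3 ≈ 123.365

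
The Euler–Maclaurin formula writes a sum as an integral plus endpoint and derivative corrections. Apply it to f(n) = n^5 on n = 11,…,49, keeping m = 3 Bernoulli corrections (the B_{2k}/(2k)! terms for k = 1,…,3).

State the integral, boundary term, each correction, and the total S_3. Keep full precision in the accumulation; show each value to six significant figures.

∫_11^49 x^5 dx evaluates to 2.30659e+09.
½[f(11) + f(49)] = ½[161051 + 2.82475e+08] = 1.41318e+08.
Integral + boundary = 2.44790e+09.
Correction k=1: B_{2}/2! · (f^{(1)}(49) − f^{(1)}(11)) = 1/12 · (2.88240e+07 − 73205.0) = 2.39590e+06.
After k=1: 2.45030e+09.
Correction k=2: B_{4}/4! · (f^{(3)}(49) − f^{(3)}(11)) = −1/720 · (144060 − 7260.00) = -190.000.
After k=2: 2.45030e+09.
Correction k=3: B_{6}/6! · (f^{(5)}(49) − f^{(5)}(11)) = 1/30240 · (120.000 − 120.000) = 0.00000.

S_3 ≈ 2.45030e+09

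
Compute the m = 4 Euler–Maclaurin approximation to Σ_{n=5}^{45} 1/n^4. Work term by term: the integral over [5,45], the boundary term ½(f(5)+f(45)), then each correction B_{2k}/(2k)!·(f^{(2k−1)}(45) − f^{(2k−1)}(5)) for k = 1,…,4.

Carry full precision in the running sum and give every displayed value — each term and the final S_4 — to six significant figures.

Integral: ∫_5^45 1/x^4 dx = 0.00266301.
½[f(5) + f(45)] = ½[0.00160000 + 2.43865e-07] = 0.000800122.
Running total after boundary: 0.00346313.
k=1: B_{2}/(2)! × [f^{(1)}(45) − f^{(1)}(5)] = 1/12 × (-2.16769e-08 − (-0.00128000)) = 0.000106665.
Partial sum through k=1: 0.00356980.
k=2: B_{4}/(4)! × [f^{(3)}(45) − f^{(3)}(5)] = −1/720 × (-3.21139e-10 − (-0.00153600)) = -2.13333e-06.
Partial sum through k=2: 0.00356766.
k=3: B_{6}/(6)! × [f^{(5)}(45) − f^{(5)}(5)] = 1/30240 × (-8.88089e-12 − (-0.00344064)) = 1.13778e-07.
Partial sum through k=3: 0.00356778.
k=4: B_{8}/(8)! × [f^{(7)}(45) − f^{(7)}(5)] = −1/1209600 × (-3.94706e-13 − (-0.0123863)) = -1.02400e-08.

S_4 ≈ 0.00356777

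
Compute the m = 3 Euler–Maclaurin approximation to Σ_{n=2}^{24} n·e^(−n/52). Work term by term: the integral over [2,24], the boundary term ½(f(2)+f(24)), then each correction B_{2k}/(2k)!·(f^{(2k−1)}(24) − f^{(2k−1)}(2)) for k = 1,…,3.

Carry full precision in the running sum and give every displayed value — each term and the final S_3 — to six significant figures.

S_3 ≈ 219.530

∫_2^24 x·e^(−x/52) dx evaluates to 211.053.
Boundary: ½(f(2) + f(24)) = ½(1.92454 + 15.1275) = 8.52603.
Running total after boundary: 219.579.
Correction k=1: B_{2}/2! · (f^{(1)}(24) − f^{(1)}(2)) = 1/12 · (0.339399 − 0.925258) = -0.0488216.
After k=1: 219.530.
Correction k=2: B_{4}/4! · (f^{(3)}(24) − f^{(3)}(2)) = −1/720 · (0.000591726 − 0.00105392) = 6.41935e-07.
After k=2: 219.530.
Correction k=3: B_{6}/6! · (f^{(5)}(24) − f^{(5)}(2)) = 1/30240 · (3.91248e-07 − 6.52979e-07) = -8.65515e-12.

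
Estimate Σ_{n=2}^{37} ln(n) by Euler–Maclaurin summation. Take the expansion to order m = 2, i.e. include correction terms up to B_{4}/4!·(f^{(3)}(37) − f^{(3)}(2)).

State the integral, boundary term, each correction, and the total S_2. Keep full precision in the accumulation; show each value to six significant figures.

∫_2^37 ln(x) dx evaluates to 97.2177.
Boundary: ½(f(2) + f(37)) = ½(0.693147 + 3.61092) = 2.15203.
Running total after boundary: 99.3697.
Correction k=1: B_{2}/2! · (f^{(1)}(37) − f^{(1)}(2)) = 1/12 · (0.0270270 − 0.500000) = -0.0394144.
Running total after k=1: 99.3303.
Correction k=2: B_{4}/4! · (f^{(3)}(37) − f^{(3)}(2)) = −1/720 · (3.94843e-05 − 0.250000) = 0.000347167.

S_2 ≈ 99.3306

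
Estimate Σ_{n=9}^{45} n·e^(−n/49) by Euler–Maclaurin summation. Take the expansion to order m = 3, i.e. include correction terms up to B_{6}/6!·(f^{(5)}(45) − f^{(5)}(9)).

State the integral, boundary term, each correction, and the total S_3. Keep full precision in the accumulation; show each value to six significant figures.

Integral: ∫_9^45 x·e^(−x/49) dx = 526.556.
Endpoint term: (f(9) + f(45))/2 = (7.48987 + 17.9627)/2 = 12.7263.
Integral + boundary = 539.282.
Correction k=1: B_{2}/2! · (f^{(1)}(45) − f^{(1)}(9)) = 1/12 · (0.0325853 − 0.679353) = -0.0538973.
Running total after k=1: 539.228.
Correction k=2: B_{4}/4! · (f^{(3)}(45) − f^{(3)}(9)) = −1/720 · (0.000346075 − 0.000976163) = 8.75123e-07.
Running total after k=2: 539.228.
Correction k=3: B_{6}/6! · (f^{(5)}(45) − f^{(5)}(9)) = 1/30240 · (2.82623e-07 − 6.95286e-07) = -1.36462e-11.

S_3 ≈ 539.228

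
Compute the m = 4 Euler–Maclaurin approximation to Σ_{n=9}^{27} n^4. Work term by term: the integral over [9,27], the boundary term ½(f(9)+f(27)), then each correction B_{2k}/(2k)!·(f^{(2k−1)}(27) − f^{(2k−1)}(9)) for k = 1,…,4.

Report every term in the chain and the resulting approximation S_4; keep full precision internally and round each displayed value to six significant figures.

The integral term ∫_9^27 x^4 dx = 2.85797e+06.
½[f(9) + f(27)] = ½[6561.00 + 531441] = 269001.
Integral + boundary = 3.12697e+06.
k=1: B_{2}/(2)! × [f^{(1)}(27) − f^{(1)}(9)] = 1/12 × (78732.0 − 2916.00) = 6318.00.
After k=1: 3.13329e+06.
k=2: B_{4}/(4)! × [f^{(3)}(27) − f^{(3)}(9)] = −1/720 × (648.000 − 216.000) = -0.600000.
After k=2: 3.13329e+06.
k=3: B_{6}/(6)! × [f^{(5)}(27) − f^{(5)}(9)] = 1/30240 × (0.00000 − 0.00000) = 0.00000.
After k=3: 3.13329e+06.
k=4: B_{8}/(8)! × [f^{(7)}(27) − f^{(7)}(9)] = −1/1209600 × (0.00000 − 0.00000) = 0.00000.

S_4 ≈ 3.13329e+06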